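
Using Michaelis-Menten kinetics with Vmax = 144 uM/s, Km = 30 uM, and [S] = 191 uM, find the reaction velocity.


v = Vmax * [S] / (Km + [S])
v = 144 * 191 / (30 + 191)
v = 124.4525 uM/s

124.4525 uM/s


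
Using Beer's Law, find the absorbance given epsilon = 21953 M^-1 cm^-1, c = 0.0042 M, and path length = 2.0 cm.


A = epsilon * c * l
A = 21953 * 0.0042 * 2.0
A = 184.4052

184.4052


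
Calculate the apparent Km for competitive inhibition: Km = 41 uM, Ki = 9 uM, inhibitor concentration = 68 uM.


Km_app = Km * (1 + [I]/Ki)
Km_app = 41 * (1 + 68/9)
Km_app = 350.7778 uM

350.7778 uM


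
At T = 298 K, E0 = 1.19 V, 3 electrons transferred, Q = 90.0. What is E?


E = E0 - (RT/nF) * ln(Q)
E = 1.19 - (8.314 * 298 / (3 * 96485)) * ln(90.0)
E = 1.1515 V

1.1515 V


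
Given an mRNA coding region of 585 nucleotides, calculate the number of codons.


codons = nucleotides / 3
codons = 585 / 3 = 195

195


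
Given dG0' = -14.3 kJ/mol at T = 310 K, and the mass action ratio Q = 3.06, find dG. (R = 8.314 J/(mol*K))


dG = dG0' + RT * ln(Q) / 1000
dG = -14.3 + 8.314 * 310 * ln(3.06) / 1000
dG = -11.4175 kJ/mol

-11.4175 kJ/mol


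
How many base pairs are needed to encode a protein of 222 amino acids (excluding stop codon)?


Each amino acid = 1 codon = 3 bp
bp = 222 * 3 = 666 bp

666 bp


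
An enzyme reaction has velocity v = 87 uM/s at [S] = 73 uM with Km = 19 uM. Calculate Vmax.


Vmax = v * (Km + [S]) / [S]
Vmax = 87 * (19 + 73) / 73
Vmax = 109.6438 uM/s

109.6438 uM/s


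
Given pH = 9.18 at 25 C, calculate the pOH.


pOH = 14 - pH
pOH = 14 - 9.18
pOH = 4.82

4.82


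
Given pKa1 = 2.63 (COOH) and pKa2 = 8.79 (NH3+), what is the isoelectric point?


pI = (pKa1 + pKa2) / 2
pI = (2.63 + 8.79) / 2
pI = 5.71

5.71


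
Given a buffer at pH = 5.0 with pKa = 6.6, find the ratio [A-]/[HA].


[A-]/[HA] = 10^(pH - pKa)
= 10^(5.0 - 6.6)
= 0.0251

0.0251


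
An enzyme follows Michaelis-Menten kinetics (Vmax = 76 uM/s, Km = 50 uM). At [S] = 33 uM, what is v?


v = Vmax * [S] / (Km + [S])
v = 76 * 33 / (50 + 33)
v = 30.2169 uM/s

30.2169 uM/s


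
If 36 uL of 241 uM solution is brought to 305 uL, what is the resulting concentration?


C2 = C1 * V1 / V2
C2 = 241 * 36 / 305
C2 = 28.4459 uM

28.4459 uM


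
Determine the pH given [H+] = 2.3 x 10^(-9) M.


pH = -log10([H+])
pH = -log10(2.3 x 10^(-9))
pH = 8.6383

8.6383


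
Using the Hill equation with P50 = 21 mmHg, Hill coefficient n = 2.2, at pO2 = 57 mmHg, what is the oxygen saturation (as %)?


Y = pO2^n / (P50^n + pO2^n)
Y = 57^2.2 / (21^2.2 + 57^2.2)
Y = 90.0%

90.0%


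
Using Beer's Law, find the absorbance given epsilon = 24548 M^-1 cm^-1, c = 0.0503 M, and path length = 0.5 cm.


A = epsilon * c * l
A = 24548 * 0.0503 * 0.5
A = 617.3822

617.3822


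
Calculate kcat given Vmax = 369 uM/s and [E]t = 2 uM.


kcat = Vmax / [E]t
kcat = 369 / 2
kcat = 184.5 s^-1

184.5 s^-1


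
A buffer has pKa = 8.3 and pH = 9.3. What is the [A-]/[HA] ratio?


[A-]/[HA] = 10^(pH - pKa)
= 10^(9.3 - 8.3)
= 10.0

10.0


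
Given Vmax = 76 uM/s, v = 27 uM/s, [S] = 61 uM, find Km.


Km = [S] * (Vmax - v) / v
Km = 61 * (76 - 27) / 27
Km = 110.7037 uM

110.7037 uM


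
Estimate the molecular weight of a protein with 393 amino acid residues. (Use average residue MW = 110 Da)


MW = n_residues * 110 Da
MW = 393 * 110
MW = 43230 Da

43230 Da


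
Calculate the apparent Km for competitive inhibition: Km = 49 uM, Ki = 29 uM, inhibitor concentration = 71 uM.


Km_app = Km * (1 + [I]/Ki)
Km_app = 49 * (1 + 71/29)
Km_app = 168.9655 uM

168.9655 uM


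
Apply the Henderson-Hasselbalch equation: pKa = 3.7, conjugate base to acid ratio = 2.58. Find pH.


pH = pKa + log10([A-]/[HA])
pH = 3.7 + log10(2.58)
pH = 4.1116

4.1116


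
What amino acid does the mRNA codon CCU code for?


Standard genetic code lookup.
Codon CCU -> Pro

Pro


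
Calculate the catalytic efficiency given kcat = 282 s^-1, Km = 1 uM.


Catalytic efficiency = kcat / Km
= 282 / 1
= 282.0 uM^-1*s^-1

282.0 uM^-1*s^-1


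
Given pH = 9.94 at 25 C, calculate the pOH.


pOH = 14 - pH
pOH = 14 - 9.94
pOH = 4.06

4.06


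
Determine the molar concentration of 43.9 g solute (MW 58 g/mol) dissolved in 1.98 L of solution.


C = (mass / MW) / volume
C = (43.9 / 58) / 1.98
C = 0.3823 M

0.3823 M


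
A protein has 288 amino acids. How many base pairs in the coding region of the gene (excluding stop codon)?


Each amino acid = 1 codon = 3 bp
bp = 288 * 3 = 864 bp

864 bp


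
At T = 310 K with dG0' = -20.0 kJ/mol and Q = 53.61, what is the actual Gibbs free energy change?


dG = dG0' + RT * ln(Q) / 1000
dG = -20.0 + 8.314 * 310 * ln(53.61) / 1000
dG = -9.7377 kJ/mol

-9.7377 kJ/mol


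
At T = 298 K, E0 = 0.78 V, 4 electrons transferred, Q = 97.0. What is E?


E = E0 - (RT/nF) * ln(Q)
E = 0.78 - (8.314 * 298 / (4 * 96485)) * ln(97.0)
E = 0.7506 V

0.7506 V


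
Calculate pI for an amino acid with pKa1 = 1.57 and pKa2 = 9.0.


pI = (pKa1 + pKa2) / 2
pI = (1.57 + 9.0) / 2
pI = 5.285

5.285


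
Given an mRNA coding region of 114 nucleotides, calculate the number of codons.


codons = nucleotides / 3
codons = 114 / 3 = 38

38


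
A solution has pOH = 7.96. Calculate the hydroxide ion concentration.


[OH-] = 10^(-pOH)
[OH-] = 10^(-7.96)
[OH-] = 1.096e-08 M

1.096e-08 M


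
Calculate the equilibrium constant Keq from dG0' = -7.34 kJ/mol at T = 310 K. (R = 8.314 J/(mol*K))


Keq = exp(-dG0 * 1000 / (R * T))
Keq = exp(-(-7.34) * 1000 / (8.314 * 310))
Keq = 17.2515

17.2515


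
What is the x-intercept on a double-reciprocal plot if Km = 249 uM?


x-intercept = -1/Km
= -1/249
= -0.004 1/uM

-0.004 1/uM


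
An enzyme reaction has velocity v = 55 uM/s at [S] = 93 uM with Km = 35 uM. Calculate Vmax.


Vmax = v * (Km + [S]) / [S]
Vmax = 55 * (35 + 93) / 93
Vmax = 75.6989 uM/s

75.6989 uM/s


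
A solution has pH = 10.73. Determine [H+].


[H+] = 10^(-pH)
[H+] = 10^(-10.73)
[H+] = 1.862e-11 M

1.862e-11 M


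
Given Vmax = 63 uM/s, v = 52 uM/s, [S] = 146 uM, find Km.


Km = [S] * (Vmax - v) / v
Km = 146 * (63 - 52) / 52
Km = 30.8846 uM

30.8846 uM


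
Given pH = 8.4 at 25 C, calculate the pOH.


pOH = 14 - pH
pOH = 14 - 8.4
pOH = 5.6

5.6


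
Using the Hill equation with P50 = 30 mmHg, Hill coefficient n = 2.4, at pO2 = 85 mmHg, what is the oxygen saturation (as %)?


Y = pO2^n / (P50^n + pO2^n)
Y = 85^2.4 / (30^2.4 + 85^2.4)
Y = 92.41%

92.41%


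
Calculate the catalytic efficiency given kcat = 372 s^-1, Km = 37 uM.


Catalytic efficiency = kcat / Km
= 372 / 37
= 10.0541 uM^-1*s^-1

10.0541 uM^-1*s^-1


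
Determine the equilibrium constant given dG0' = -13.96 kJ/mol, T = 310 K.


Keq = exp(-dG0 * 1000 / (R * T))
Keq = exp(-(-13.96) * 1000 / (8.314 * 310))
Keq = 225.0758

225.0758


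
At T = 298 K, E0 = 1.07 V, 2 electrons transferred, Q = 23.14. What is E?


E = E0 - (RT/nF) * ln(Q)
E = 1.07 - (8.314 * 298 / (2 * 96485)) * ln(23.14)
E = 1.0297 V

1.0297 V


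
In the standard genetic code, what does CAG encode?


Standard genetic code lookup.
Codon CAG -> Gln

Gln


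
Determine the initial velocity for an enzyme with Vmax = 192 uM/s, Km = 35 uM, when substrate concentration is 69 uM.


v = Vmax * [S] / (Km + [S])
v = 192 * 69 / (35 + 69)
v = 127.3846 uM/s

127.3846 uM/s


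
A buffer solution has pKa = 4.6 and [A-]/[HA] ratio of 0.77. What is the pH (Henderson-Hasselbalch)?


pH = pKa + log10([A-]/[HA])
pH = 4.6 + log10(0.77)
pH = 4.4865

4.4865


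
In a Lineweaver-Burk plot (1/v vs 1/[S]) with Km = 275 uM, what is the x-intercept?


x-intercept = -1/Km
= -1/275
= -0.0036 1/uM

-0.0036 1/uM


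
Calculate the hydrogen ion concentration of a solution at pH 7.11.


[H+] = 10^(-pH)
[H+] = 10^(-7.11)
[H+] = 7.762e-08 M

7.762e-08 M


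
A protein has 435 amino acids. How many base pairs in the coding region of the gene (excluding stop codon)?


Each amino acid = 1 codon = 3 bp
bp = 435 * 3 = 1305 bp

1305 bp


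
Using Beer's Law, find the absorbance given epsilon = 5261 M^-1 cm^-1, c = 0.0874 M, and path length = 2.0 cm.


A = epsilon * c * l
A = 5261 * 0.0874 * 2.0
A = 919.6228

919.6228


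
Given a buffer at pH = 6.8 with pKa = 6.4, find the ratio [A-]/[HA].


[A-]/[HA] = 10^(pH - pKa)
= 10^(6.8 - 6.4)
= 2.5119

2.5119


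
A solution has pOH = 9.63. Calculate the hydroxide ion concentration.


[OH-] = 10^(-pOH)
[OH-] = 10^(-9.63)
[OH-] = 2.344e-10 M

2.344e-10 M


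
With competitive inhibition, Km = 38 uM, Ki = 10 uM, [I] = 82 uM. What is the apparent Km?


Km_app = Km * (1 + [I]/Ki)
Km_app = 38 * (1 + 82/10)
Km_app = 349.6 uM

349.6 uM


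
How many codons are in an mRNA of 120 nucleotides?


codons = nucleotides / 3
codons = 120 / 3 = 40

40


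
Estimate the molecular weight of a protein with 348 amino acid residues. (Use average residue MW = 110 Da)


MW = n_residues * 110 Da
MW = 348 * 110
MW = 38280 Da

38280 Da


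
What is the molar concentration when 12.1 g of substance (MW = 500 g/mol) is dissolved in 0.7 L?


C = (mass / MW) / volume
C = (12.1 / 500) / 0.7
C = 0.0346 M

0.0346 M


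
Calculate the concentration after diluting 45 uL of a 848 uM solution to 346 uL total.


C2 = C1 * V1 / V2
C2 = 848 * 45 / 346
C2 = 110.289 uM

110.289 uM


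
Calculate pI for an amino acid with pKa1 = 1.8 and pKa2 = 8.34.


pI = (pKa1 + pKa2) / 2
pI = (1.8 + 8.34) / 2
pI = 5.07

5.07


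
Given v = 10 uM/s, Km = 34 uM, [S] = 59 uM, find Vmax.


Vmax = v * (Km + [S]) / [S]
Vmax = 10 * (34 + 59) / 59
Vmax = 15.7627 uM/s

15.7627 uM/s


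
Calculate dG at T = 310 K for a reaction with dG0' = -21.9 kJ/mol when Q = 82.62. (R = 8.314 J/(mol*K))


dG = dG0' + RT * ln(Q) / 1000
dG = -21.9 + 8.314 * 310 * ln(82.62) / 1000
dG = -10.523 kJ/mol

-10.523 kJ/mol


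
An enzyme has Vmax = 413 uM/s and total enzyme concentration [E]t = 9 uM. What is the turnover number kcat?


kcat = Vmax / [E]t
kcat = 413 / 9
kcat = 45.8889 s^-1

45.8889 s^-1


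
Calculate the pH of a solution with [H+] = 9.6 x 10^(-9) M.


pH = -log10([H+])
pH = -log10(9.6 x 10^(-9))
pH = 8.0177

8.0177


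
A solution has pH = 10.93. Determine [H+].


[H+] = 10^(-pH)
[H+] = 10^(-10.93)
[H+] = 1.175e-11 M

1.175e-11 M


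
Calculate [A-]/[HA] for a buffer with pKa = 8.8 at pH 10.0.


[A-]/[HA] = 10^(pH - pKa)
= 10^(10.0 - 8.8)
= 15.8489

15.8489


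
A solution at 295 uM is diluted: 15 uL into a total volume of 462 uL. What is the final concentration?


C2 = C1 * V1 / V2
C2 = 295 * 15 / 462
C2 = 9.5779 uM

9.5779 uM


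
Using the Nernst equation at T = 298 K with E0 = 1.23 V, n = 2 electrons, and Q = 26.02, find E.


E = E0 - (RT/nF) * ln(Q)
E = 1.23 - (8.314 * 298 / (2 * 96485)) * ln(26.02)
E = 1.1882 V

1.1882 V


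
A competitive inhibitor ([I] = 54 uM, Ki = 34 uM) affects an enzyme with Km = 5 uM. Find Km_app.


Km_app = Km * (1 + [I]/Ki)
Km_app = 5 * (1 + 54/34)
Km_app = 12.9412 uM

12.9412 uM


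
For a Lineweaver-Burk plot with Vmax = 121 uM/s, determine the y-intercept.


y-intercept = 1/Vmax
= 1/121
= 0.0083 s/uM

0.0083 s/uM


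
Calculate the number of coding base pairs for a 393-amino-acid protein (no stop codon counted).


Each amino acid = 1 codon = 3 bp
bp = 393 * 3 = 1179 bp

1179 bp


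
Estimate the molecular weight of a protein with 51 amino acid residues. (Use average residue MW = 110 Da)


MW = n_residues * 110 Da
MW = 51 * 110
MW = 5610 Da

5610 Da


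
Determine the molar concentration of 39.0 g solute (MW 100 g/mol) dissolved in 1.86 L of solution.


C = (mass / MW) / volume
C = (39.0 / 100) / 1.86
C = 0.2097 M

0.2097 M


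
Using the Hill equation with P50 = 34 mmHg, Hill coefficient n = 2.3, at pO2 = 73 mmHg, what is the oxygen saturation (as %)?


Y = pO2^n / (P50^n + pO2^n)
Y = 73^2.3 / (34^2.3 + 73^2.3)
Y = 85.29%

85.29%


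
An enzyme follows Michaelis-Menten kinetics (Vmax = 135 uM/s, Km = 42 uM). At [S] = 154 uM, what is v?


v = Vmax * [S] / (Km + [S])
v = 135 * 154 / (42 + 154)
v = 106.0714 uM/s

106.0714 uM/s


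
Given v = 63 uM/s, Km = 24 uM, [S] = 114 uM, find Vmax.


Vmax = v * (Km + [S]) / [S]
Vmax = 63 * (24 + 114) / 114
Vmax = 76.2632 uM/s

76.2632 uM/s


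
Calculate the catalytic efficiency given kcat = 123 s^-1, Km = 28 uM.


Catalytic efficiency = kcat / Km
= 123 / 28
= 4.3929 uM^-1*s^-1

4.3929 uM^-1*s^-1


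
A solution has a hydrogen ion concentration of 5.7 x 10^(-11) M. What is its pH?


pH = -log10([H+])
pH = -log10(5.7 x 10^(-11))
pH = 10.2441

10.2441


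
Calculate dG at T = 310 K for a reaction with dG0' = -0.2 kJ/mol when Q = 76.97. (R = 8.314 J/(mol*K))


dG = dG0' + RT * ln(Q) / 1000
dG = -0.2 + 8.314 * 310 * ln(76.97) / 1000
dG = 10.9945 kJ/mol

10.9945 kJ/mol


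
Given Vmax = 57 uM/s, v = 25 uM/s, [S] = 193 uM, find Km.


Km = [S] * (Vmax - v) / v
Km = 193 * (57 - 25) / 25
Km = 247.04 uM

247.04 uM


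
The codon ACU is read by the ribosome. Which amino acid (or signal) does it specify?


Standard genetic code lookup.
Codon ACU -> Thr

Thr


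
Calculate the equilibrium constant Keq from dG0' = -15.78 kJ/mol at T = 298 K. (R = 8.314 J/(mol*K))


Keq = exp(-dG0 * 1000 / (R * T))
Keq = exp(-(-15.78) * 1000 / (8.314 * 298))
Keq = 583.5551

583.5551


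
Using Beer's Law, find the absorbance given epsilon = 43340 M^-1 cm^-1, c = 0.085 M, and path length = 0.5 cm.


A = epsilon * c * l
A = 43340 * 0.085 * 0.5
A = 1841.95

1841.95


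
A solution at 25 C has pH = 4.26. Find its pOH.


pOH = 14 - pH
pOH = 14 - 4.26
pOH = 9.74

9.74


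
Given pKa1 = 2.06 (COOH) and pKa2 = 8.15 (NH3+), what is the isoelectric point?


pI = (pKa1 + pKa2) / 2
pI = (2.06 + 8.15) / 2
pI = 5.105

5.105


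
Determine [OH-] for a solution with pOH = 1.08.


[OH-] = 10^(-pOH)
[OH-] = 10^(-1.08)
[OH-] = 0.0832 M

0.0832 M


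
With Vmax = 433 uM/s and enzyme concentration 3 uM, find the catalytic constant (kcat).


kcat = Vmax / [E]t
kcat = 433 / 3
kcat = 144.3333 s^-1

144.3333 s^-1


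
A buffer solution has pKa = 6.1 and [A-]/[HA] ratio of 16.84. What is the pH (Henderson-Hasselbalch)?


pH = pKa + log10([A-]/[HA])
pH = 6.1 + log10(16.84)
pH = 7.3263

7.3263


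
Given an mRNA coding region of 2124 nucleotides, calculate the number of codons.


codons = nucleotides / 3
codons = 2124 / 3 = 708

708


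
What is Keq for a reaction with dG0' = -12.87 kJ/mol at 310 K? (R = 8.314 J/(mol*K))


Keq = exp(-dG0 * 1000 / (R * T))
Keq = exp(-(-12.87) * 1000 / (8.314 * 310))
Keq = 147.4546

147.4546


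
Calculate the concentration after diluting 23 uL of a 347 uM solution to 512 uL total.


C2 = C1 * V1 / V2
C2 = 347 * 23 / 512
C2 = 15.5879 uM

15.5879 uM


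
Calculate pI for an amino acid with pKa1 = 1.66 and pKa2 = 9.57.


pI = (pKa1 + pKa2) / 2
pI = (1.66 + 9.57) / 2
pI = 5.615

5.615


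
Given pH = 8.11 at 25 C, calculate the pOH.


pOH = 14 - pH
pOH = 14 - 8.11
pOH = 5.89

5.89


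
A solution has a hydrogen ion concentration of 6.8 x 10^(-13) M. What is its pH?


pH = -log10([H+])
pH = -log10(6.8 x 10^(-13))
pH = 12.1675

12.1675


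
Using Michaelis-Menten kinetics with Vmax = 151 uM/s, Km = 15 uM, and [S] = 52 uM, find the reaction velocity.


v = Vmax * [S] / (Km + [S])
v = 151 * 52 / (15 + 52)
v = 117.194 uM/s

117.194 uM/s


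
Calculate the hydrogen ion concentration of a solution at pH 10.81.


[H+] = 10^(-pH)
[H+] = 10^(-10.81)
[H+] = 1.549e-11 M

1.549e-11 M


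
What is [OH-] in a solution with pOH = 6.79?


[OH-] = 10^(-pOH)
[OH-] = 10^(-6.79)
[OH-] = 1.622e-07 M

1.622e-07 M


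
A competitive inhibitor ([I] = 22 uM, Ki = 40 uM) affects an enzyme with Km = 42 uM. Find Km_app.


Km_app = Km * (1 + [I]/Ki)
Km_app = 42 * (1 + 22/40)
Km_app = 65.1 uM

65.1 uM


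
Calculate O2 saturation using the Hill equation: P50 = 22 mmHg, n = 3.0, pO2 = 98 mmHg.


Y = pO2^n / (P50^n + pO2^n)
Y = 98^3.0 / (22^3.0 + 98^3.0)
Y = 98.88%

98.88%


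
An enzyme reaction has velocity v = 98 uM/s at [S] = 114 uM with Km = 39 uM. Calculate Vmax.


Vmax = v * (Km + [S]) / [S]
Vmax = 98 * (39 + 114) / 114
Vmax = 131.5263 uM/s

131.5263 uM/s


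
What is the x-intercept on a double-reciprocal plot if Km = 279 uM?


x-intercept = -1/Km
= -1/279
= -0.0036 1/uM

-0.0036 1/uM


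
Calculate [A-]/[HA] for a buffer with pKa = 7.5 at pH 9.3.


[A-]/[HA] = 10^(pH - pKa)
= 10^(9.3 - 7.5)
= 63.0957

63.0957


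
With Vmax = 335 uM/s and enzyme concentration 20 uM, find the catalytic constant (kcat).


kcat = Vmax / [E]t
kcat = 335 / 20
kcat = 16.75 s^-1

16.75 s^-1


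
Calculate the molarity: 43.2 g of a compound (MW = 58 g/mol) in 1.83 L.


C = (mass / MW) / volume
C = (43.2 / 58) / 1.83
C = 0.407 M

0.407 M


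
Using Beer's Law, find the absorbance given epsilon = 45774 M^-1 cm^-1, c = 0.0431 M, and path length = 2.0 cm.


A = epsilon * c * l
A = 45774 * 0.0431 * 2.0
A = 3945.7188

3945.7188


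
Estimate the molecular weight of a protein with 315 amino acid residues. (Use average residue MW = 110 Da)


MW = n_residues * 110 Da
MW = 315 * 110
MW = 34650 Da

34650 Da


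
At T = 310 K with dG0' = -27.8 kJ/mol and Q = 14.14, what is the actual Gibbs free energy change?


dG = dG0' + RT * ln(Q) / 1000
dG = -27.8 + 8.314 * 310 * ln(14.14) / 1000
dG = -20.9726 kJ/mol

-20.9726 kJ/mol


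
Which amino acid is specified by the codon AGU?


Standard genetic code lookup.
Codon AGU -> Ser

Ser


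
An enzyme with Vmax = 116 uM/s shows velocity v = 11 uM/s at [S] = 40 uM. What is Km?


Km = [S] * (Vmax - v) / v
Km = 40 * (116 - 11) / 11
Km = 381.8182 uM

381.8182 uM


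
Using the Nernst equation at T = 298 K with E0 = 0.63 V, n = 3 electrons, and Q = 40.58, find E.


E = E0 - (RT/nF) * ln(Q)
E = 0.63 - (8.314 * 298 / (3 * 96485)) * ln(40.58)
E = 0.5983 V

0.5983 V


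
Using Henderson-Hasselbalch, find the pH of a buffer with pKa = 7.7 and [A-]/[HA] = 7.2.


pH = pKa + log10([A-]/[HA])
pH = 7.7 + log10(7.2)
pH = 8.5573

8.5573


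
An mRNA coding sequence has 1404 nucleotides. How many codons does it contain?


codons = nucleotides / 3
codons = 1404 / 3 = 468

468


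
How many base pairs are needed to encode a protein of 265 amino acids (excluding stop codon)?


Each amino acid = 1 codon = 3 bp
bp = 265 * 3 = 795 bp

795 bp


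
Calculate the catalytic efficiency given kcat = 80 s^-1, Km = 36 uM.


Catalytic efficiency = kcat / Km
= 80 / 36
= 2.2222 uM^-1*s^-1

2.2222 uM^-1*s^-1


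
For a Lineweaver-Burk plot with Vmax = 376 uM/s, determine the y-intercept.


y-intercept = 1/Vmax
= 1/376
= 0.0027 s/uM

0.0027 s/uM


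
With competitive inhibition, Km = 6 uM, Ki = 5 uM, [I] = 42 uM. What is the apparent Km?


Km_app = Km * (1 + [I]/Ki)
Km_app = 6 * (1 + 42/5)
Km_app = 56.4 uM

56.4 uM


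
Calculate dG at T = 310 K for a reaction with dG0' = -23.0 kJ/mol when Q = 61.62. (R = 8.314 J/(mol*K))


dG = dG0' + RT * ln(Q) / 1000
dG = -23.0 + 8.314 * 310 * ln(61.62) / 1000
dG = -12.3788 kJ/mol

-12.3788 kJ/mol


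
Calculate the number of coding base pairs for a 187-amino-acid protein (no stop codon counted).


Each amino acid = 1 codon = 3 bp
bp = 187 * 3 = 561 bp

561 bp


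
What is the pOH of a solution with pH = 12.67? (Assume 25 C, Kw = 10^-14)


pOH = 14 - pH
pOH = 14 - 12.67
pOH = 1.33

1.33


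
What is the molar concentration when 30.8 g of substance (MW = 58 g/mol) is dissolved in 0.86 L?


C = (mass / MW) / volume
C = (30.8 / 58) / 0.86
C = 0.6175 M

0.6175 M


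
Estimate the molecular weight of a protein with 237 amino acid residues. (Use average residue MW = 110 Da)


MW = n_residues * 110 Da
MW = 237 * 110
MW = 26070 Da

26070 Da


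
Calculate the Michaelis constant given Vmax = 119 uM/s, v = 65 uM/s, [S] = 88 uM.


Km = [S] * (Vmax - v) / v
Km = 88 * (119 - 65) / 65
Km = 73.1077 uM

73.1077 uM


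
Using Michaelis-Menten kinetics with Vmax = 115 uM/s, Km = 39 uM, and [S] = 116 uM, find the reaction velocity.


v = Vmax * [S] / (Km + [S])
v = 115 * 116 / (39 + 116)
v = 86.0645 uM/s

86.0645 uM/s


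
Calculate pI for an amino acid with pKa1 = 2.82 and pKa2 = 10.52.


pI = (pKa1 + pKa2) / 2
pI = (2.82 + 10.52) / 2
pI = 6.67

6.67


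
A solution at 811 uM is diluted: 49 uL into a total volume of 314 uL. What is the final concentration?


C2 = C1 * V1 / V2
C2 = 811 * 49 / 314
C2 = 126.5573 uM

126.5573 uM


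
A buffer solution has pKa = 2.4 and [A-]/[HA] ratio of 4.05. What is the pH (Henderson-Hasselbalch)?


pH = pKa + log10([A-]/[HA])
pH = 2.4 + log10(4.05)
pH = 3.0075

3.0075


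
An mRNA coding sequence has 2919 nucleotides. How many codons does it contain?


codons = nucleotides / 3
codons = 2919 / 3 = 973

973


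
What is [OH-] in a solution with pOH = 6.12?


[OH-] = 10^(-pOH)
[OH-] = 10^(-6.12)
[OH-] = 7.586e-07 M

7.586e-07 M


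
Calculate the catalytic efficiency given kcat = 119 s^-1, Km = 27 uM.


Catalytic efficiency = kcat / Km
= 119 / 27
= 4.4074 uM^-1*s^-1

4.4074 uM^-1*s^-1


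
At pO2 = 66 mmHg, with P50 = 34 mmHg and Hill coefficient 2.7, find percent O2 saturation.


Y = pO2^n / (P50^n + pO2^n)
Y = 66^2.7 / (34^2.7 + 66^2.7)
Y = 85.7%

85.7%


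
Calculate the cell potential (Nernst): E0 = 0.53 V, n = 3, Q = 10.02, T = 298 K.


E = E0 - (RT/nF) * ln(Q)
E = 0.53 - (8.314 * 298 / (3 * 96485)) * ln(10.02)
E = 0.5103 V

0.5103 V


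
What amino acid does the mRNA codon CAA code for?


Standard genetic code lookup.
Codon CAA -> Gln

Gln


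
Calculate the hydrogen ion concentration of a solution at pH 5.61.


[H+] = 10^(-pH)
[H+] = 10^(-5.61)
[H+] = 2.455e-06 M

2.455e-06 M


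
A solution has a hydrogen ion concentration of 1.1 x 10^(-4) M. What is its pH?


pH = -log10([H+])
pH = -log10(1.1 x 10^(-4))
pH = 3.9586

3.9586


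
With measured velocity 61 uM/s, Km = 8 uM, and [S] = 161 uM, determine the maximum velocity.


Vmax = v * (Km + [S]) / [S]
Vmax = 61 * (8 + 161) / 161
Vmax = 64.0311 uM/s

64.0311 uM/s


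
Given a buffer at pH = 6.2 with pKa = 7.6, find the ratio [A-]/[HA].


[A-]/[HA] = 10^(pH - pKa)
= 10^(6.2 - 7.6)
= 0.0398

0.0398


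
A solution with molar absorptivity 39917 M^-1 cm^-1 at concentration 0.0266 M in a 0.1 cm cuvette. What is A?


A = epsilon * c * l
A = 39917 * 0.0266 * 0.1
A = 106.1792

106.1792


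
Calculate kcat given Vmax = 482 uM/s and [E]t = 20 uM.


kcat = Vmax / [E]t
kcat = 482 / 20
kcat = 24.1 s^-1

24.1 s^-1


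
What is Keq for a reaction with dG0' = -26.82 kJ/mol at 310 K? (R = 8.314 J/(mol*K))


Keq = exp(-dG0 * 1000 / (R * T))
Keq = exp(-(-26.82) * 1000 / (8.314 * 310))
Keq = 33059.9409

33059.9409


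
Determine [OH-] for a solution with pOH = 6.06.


[OH-] = 10^(-pOH)
[OH-] = 10^(-6.06)
[OH-] = 8.710e-07 M

8.710e-07 M


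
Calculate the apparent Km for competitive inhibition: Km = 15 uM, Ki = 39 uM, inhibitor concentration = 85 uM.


Km_app = Km * (1 + [I]/Ki)
Km_app = 15 * (1 + 85/39)
Km_app = 47.6923 uM

47.6923 uM


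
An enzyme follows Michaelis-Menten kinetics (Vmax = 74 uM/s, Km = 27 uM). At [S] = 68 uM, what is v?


v = Vmax * [S] / (Km + [S])
v = 74 * 68 / (27 + 68)
v = 52.9684 uM/s

52.9684 uM/s


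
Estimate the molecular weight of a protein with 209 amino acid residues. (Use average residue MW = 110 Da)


MW = n_residues * 110 Da
MW = 209 * 110
MW = 22990 Da

22990 Da


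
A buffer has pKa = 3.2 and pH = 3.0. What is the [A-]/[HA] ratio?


[A-]/[HA] = 10^(pH - pKa)
= 10^(3.0 - 3.2)
= 0.631

0.631


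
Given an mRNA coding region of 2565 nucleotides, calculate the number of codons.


codons = nucleotides / 3
codons = 2565 / 3 = 855

855


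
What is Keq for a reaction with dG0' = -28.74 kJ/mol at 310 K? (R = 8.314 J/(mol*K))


Keq = exp(-dG0 * 1000 / (R * T))
Keq = exp(-(-28.74) * 1000 / (8.314 * 310))
Keq = 69635.633

69635.633


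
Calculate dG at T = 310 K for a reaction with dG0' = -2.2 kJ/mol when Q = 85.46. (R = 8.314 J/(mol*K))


dG = dG0' + RT * ln(Q) / 1000
dG = -2.2 + 8.314 * 310 * ln(85.46) / 1000
dG = 9.2641 kJ/mol

9.2641 kJ/mol


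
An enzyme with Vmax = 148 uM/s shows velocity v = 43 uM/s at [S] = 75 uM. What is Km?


Km = [S] * (Vmax - v) / v
Km = 75 * (148 - 43) / 43
Km = 183.1395 uM

183.1395 uM


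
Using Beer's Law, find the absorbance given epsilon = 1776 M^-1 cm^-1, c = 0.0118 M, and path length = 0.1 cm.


A = epsilon * c * l
A = 1776 * 0.0118 * 0.1
A = 2.0957

2.0957


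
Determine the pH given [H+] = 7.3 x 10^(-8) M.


pH = -log10([H+])
pH = -log10(7.3 x 10^(-8))
pH = 7.1367

7.1367


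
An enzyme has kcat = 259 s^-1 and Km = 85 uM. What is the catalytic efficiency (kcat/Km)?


Catalytic efficiency = kcat / Km
= 259 / 85
= 3.0471 uM^-1*s^-1

3.0471 uM^-1*s^-1


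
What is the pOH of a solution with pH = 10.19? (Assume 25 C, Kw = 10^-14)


pOH = 14 - pH
pOH = 14 - 10.19
pOH = 3.81

3.81


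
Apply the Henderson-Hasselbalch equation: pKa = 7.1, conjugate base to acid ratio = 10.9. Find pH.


pH = pKa + log10([A-]/[HA])
pH = 7.1 + log10(10.9)
pH = 8.1374

8.1374


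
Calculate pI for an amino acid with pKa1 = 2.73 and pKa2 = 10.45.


pI = (pKa1 + pKa2) / 2
pI = (2.73 + 10.45) / 2
pI = 6.59

6.59


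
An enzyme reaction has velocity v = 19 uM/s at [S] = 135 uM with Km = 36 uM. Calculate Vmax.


Vmax = v * (Km + [S]) / [S]
Vmax = 19 * (36 + 135) / 135
Vmax = 24.0667 uM/s

24.0667 uM/s


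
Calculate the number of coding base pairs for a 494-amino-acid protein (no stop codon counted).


Each amino acid = 1 codon = 3 bp
bp = 494 * 3 = 1482 bp

1482 bp


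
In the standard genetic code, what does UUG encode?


Standard genetic code lookup.
Codon UUG -> Leu

Leu


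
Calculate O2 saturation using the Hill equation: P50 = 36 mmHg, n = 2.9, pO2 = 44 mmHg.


Y = pO2^n / (P50^n + pO2^n)
Y = 44^2.9 / (36^2.9 + 44^2.9)
Y = 64.15%

64.15%


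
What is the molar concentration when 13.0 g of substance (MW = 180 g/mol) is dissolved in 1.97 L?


C = (mass / MW) / volume
C = (13.0 / 180) / 1.97
C = 0.0367 M

0.0367 M


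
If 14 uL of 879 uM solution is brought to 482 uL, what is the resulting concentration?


C2 = C1 * V1 / V2
C2 = 879 * 14 / 482
C2 = 25.5311 uM

25.5311 uM


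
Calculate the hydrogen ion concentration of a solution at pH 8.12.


[H+] = 10^(-pH)
[H+] = 10^(-8.12)
[H+] = 7.586e-09 M

7.586e-09 M


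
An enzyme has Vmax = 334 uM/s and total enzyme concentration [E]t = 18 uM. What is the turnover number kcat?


kcat = Vmax / [E]t
kcat = 334 / 18
kcat = 18.5556 s^-1

18.5556 s^-1


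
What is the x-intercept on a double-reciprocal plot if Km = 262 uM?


x-intercept = -1/Km
= -1/262
= -0.0038 1/uM

-0.0038 1/uM


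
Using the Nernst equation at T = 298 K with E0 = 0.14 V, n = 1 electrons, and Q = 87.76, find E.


E = E0 - (RT/nF) * ln(Q)
E = 0.14 - (8.314 * 298 / (1 * 96485)) * ln(87.76)
E = 0.0251 V

0.0251 V


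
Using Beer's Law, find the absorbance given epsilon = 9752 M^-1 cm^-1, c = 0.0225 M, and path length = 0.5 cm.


A = epsilon * c * l
A = 9752 * 0.0225 * 0.5
A = 109.71

109.71


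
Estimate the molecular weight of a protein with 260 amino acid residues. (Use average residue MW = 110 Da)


MW = n_residues * 110 Da
MW = 260 * 110
MW = 28600 Da

28600 Da


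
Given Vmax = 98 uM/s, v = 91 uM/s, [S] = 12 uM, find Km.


Km = [S] * (Vmax - v) / v
Km = 12 * (98 - 91) / 91
Km = 0.9231 uM

0.9231 uM


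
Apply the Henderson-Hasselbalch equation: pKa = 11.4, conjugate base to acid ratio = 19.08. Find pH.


pH = pKa + log10([A-]/[HA])
pH = 11.4 + log10(19.08)
pH = 12.6806

12.6806


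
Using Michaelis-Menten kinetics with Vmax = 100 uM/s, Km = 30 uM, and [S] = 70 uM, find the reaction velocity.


v = Vmax * [S] / (Km + [S])
v = 100 * 70 / (30 + 70)
v = 70.0 uM/s

70.0 uM/s


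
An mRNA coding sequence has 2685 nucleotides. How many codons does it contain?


codons = nucleotides / 3
codons = 2685 / 3 = 895

895


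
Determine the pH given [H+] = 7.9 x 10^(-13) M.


pH = -log10([H+])
pH = -log10(7.9 x 10^(-13))
pH = 12.1024

12.1024


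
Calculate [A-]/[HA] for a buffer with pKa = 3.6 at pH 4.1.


[A-]/[HA] = 10^(pH - pKa)
= 10^(4.1 - 3.6)
= 3.1623

3.1623


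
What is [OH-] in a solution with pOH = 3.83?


[OH-] = 10^(-pOH)
[OH-] = 10^(-3.83)
[OH-] = 1.479e-04 M

1.479e-04 M


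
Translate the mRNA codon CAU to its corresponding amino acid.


Standard genetic code lookup.
Codon CAU -> His

His


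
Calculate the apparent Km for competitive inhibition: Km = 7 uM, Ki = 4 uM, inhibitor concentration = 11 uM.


Km_app = Km * (1 + [I]/Ki)
Km_app = 7 * (1 + 11/4)
Km_app = 26.25 uM

26.25 uM


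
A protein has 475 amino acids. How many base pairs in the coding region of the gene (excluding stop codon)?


Each amino acid = 1 codon = 3 bp
bp = 475 * 3 = 1425 bp

1425 bp


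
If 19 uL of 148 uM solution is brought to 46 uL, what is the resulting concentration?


C2 = C1 * V1 / V2
C2 = 148 * 19 / 46
C2 = 61.1304 uM

61.1304 uM


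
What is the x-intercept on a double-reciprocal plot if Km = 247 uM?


x-intercept = -1/Km
= -1/247
= -0.004 1/uM

-0.004 1/uM


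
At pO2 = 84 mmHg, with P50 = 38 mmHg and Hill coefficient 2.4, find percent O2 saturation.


Y = pO2^n / (P50^n + pO2^n)
Y = 84^2.4 / (38^2.4 + 84^2.4)
Y = 87.03%

87.03%


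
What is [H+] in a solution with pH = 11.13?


[H+] = 10^(-pH)
[H+] = 10^(-11.13)
[H+] = 7.413e-12 M

7.413e-12 M


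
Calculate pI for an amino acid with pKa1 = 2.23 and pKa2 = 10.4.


pI = (pKa1 + pKa2) / 2
pI = (2.23 + 10.4) / 2
pI = 6.315

6.315


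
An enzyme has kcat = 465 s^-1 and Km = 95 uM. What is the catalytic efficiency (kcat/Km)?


Catalytic efficiency = kcat / Km
= 465 / 95
= 4.8947 uM^-1*s^-1

4.8947 uM^-1*s^-1


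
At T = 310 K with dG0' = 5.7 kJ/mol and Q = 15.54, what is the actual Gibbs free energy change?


dG = dG0' + RT * ln(Q) / 1000
dG = 5.7 + 8.314 * 310 * ln(15.54) / 1000
dG = 12.7707 kJ/mol

12.7707 kJ/mol


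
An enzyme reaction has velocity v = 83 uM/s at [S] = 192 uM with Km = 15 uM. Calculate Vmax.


Vmax = v * (Km + [S]) / [S]
Vmax = 83 * (15 + 192) / 192
Vmax = 89.4844 uM/s

89.4844 uM/s


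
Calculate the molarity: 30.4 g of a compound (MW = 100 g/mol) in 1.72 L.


C = (mass / MW) / volume
C = (30.4 / 100) / 1.72
C = 0.1767 M

0.1767 M


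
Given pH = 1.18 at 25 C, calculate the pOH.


pOH = 14 - pH
pOH = 14 - 1.18
pOH = 12.82

12.82


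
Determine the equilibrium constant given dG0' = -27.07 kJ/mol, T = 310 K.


Keq = exp(-dG0 * 1000 / (R * T))
Keq = exp(-(-27.07) * 1000 / (8.314 * 310))
Keq = 36427.4109

36427.4109


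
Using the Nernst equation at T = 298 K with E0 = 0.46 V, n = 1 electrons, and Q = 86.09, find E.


E = E0 - (RT/nF) * ln(Q)
E = 0.46 - (8.314 * 298 / (1 * 96485)) * ln(86.09)
E = 0.3456 V

0.3456 V


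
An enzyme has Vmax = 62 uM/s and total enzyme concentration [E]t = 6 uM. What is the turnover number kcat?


kcat = Vmax / [E]t
kcat = 62 / 6
kcat = 10.3333 s^-1

10.3333 s^-1


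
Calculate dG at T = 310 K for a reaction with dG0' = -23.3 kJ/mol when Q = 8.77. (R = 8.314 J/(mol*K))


dG = dG0' + RT * ln(Q) / 1000
dG = -23.3 + 8.314 * 310 * ln(8.77) / 1000
dG = -17.7037 kJ/mol

-17.7037 kJ/mol


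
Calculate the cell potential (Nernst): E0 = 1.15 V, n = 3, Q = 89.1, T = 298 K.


E = E0 - (RT/nF) * ln(Q)
E = 1.15 - (8.314 * 298 / (3 * 96485)) * ln(89.1)
E = 1.1116 V

1.1116 V


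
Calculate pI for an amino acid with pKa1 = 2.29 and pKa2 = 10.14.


pI = (pKa1 + pKa2) / 2
pI = (2.29 + 10.14) / 2
pI = 6.215

6.215


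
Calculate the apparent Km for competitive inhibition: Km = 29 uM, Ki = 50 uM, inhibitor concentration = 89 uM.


Km_app = Km * (1 + [I]/Ki)
Km_app = 29 * (1 + 89/50)
Km_app = 80.62 uM

80.62 uM


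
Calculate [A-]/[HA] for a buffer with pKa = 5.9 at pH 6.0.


[A-]/[HA] = 10^(pH - pKa)
= 10^(6.0 - 5.9)
= 1.2589

1.2589


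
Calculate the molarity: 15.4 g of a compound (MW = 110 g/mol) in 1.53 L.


C = (mass / MW) / volume
C = (15.4 / 110) / 1.53
C = 0.0915 M

0.0915 M


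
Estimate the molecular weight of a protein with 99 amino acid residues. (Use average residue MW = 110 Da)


MW = n_residues * 110 Da
MW = 99 * 110
MW = 10890 Da

10890 Da


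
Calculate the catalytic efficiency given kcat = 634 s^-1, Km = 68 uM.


Catalytic efficiency = kcat / Km
= 634 / 68
= 9.3235 uM^-1*s^-1

9.3235 uM^-1*s^-1


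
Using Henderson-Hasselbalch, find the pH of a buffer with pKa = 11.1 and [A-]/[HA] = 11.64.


pH = pKa + log10([A-]/[HA])
pH = 11.1 + log10(11.64)
pH = 12.166

12.166


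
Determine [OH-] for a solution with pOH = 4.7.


[OH-] = 10^(-pOH)
[OH-] = 10^(-4.7)
[OH-] = 1.995e-05 M

1.995e-05 M


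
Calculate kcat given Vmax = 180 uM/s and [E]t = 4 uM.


kcat = Vmax / [E]t
kcat = 180 / 4
kcat = 45.0 s^-1

45.0 s^-1


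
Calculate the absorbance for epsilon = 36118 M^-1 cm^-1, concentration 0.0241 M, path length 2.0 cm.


A = epsilon * c * l
A = 36118 * 0.0241 * 2.0
A = 1740.8876

1740.8876


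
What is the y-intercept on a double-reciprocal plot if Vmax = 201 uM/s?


y-intercept = 1/Vmax
= 1/201
= 0.005 s/uM

0.005 s/uM


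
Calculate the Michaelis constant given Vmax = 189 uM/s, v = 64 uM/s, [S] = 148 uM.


Km = [S] * (Vmax - v) / v
Km = 148 * (189 - 64) / 64
Km = 289.0625 uM

289.0625 uM


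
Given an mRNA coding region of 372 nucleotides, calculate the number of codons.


codons = nucleotides / 3
codons = 372 / 3 = 124

124


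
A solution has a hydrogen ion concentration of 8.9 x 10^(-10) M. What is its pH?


pH = -log10([H+])
pH = -log10(8.9 x 10^(-10))
pH = 9.0506

9.0506


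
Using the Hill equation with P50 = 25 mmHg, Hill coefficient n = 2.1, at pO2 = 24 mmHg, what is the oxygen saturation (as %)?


Y = pO2^n / (P50^n + pO2^n)
Y = 24^2.1 / (25^2.1 + 24^2.1)
Y = 47.86%

47.86%


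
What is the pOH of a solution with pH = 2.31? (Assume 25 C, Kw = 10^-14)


pOH = 14 - pH
pOH = 14 - 2.31
pOH = 11.69

11.69


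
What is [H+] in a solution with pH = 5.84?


[H+] = 10^(-pH)
[H+] = 10^(-5.84)
[H+] = 1.445e-06 M

1.445e-06 M


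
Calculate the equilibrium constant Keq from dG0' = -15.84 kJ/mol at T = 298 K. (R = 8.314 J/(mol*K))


Keq = exp(-dG0 * 1000 / (R * T))
Keq = exp(-(-15.84) * 1000 / (8.314 * 298))
Keq = 597.8597

597.8597


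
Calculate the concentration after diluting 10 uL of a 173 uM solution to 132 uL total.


C2 = C1 * V1 / V2
C2 = 173 * 10 / 132
C2 = 13.1061 uM

13.1061 uM


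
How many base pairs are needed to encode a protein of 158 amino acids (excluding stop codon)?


Each amino acid = 1 codon = 3 bp
bp = 158 * 3 = 474 bp

474 bp


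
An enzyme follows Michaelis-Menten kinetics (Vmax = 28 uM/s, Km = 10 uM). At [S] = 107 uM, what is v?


v = Vmax * [S] / (Km + [S])
v = 28 * 107 / (10 + 107)
v = 25.6068 uM/s

25.6068 uM/s


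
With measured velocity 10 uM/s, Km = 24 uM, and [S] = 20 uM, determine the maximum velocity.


Vmax = v * (Km + [S]) / [S]
Vmax = 10 * (24 + 20) / 20
Vmax = 22.0 uM/s

22.0 uM/s


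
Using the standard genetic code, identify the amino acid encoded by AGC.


Standard genetic code lookup.
Codon AGC -> Ser

Ser


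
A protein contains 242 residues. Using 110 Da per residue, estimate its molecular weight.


MW = n_residues * 110 Da
MW = 242 * 110
MW = 26620 Da

26620 Da


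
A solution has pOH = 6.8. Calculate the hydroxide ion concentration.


[OH-] = 10^(-pOH)
[OH-] = 10^(-6.8)
[OH-] = 1.585e-07 M

1.585e-07 M


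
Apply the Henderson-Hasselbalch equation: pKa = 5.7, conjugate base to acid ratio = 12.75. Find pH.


pH = pKa + log10([A-]/[HA])
pH = 5.7 + log10(12.75)
pH = 6.8055

6.8055


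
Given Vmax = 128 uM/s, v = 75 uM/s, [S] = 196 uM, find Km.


Km = [S] * (Vmax - v) / v
Km = 196 * (128 - 75) / 75
Km = 138.5067 uM

138.5067 uM


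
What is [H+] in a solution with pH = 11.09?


[H+] = 10^(-pH)
[H+] = 10^(-11.09)
[H+] = 8.128e-12 M

8.128e-12 M


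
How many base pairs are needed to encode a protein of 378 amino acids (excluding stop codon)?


Each amino acid = 1 codon = 3 bp
bp = 378 * 3 = 1134 bp

1134 bp


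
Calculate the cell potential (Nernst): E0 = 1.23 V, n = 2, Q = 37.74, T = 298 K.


E = E0 - (RT/nF) * ln(Q)
E = 1.23 - (8.314 * 298 / (2 * 96485)) * ln(37.74)
E = 1.1834 V

1.1834 V


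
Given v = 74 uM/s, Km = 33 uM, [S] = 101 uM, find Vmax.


Vmax = v * (Km + [S]) / [S]
Vmax = 74 * (33 + 101) / 101
Vmax = 98.1782 uM/s

98.1782 uM/s


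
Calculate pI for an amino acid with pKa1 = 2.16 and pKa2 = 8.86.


pI = (pKa1 + pKa2) / 2
pI = (2.16 + 8.86) / 2
pI = 5.51

5.51


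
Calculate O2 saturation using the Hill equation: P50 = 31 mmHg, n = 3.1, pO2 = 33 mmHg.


Y = pO2^n / (P50^n + pO2^n)
Y = 33^3.1 / (31^3.1 + 33^3.1)
Y = 54.83%

54.83%


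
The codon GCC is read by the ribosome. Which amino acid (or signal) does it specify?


Standard genetic code lookup.
Codon GCC -> Ala

Ala


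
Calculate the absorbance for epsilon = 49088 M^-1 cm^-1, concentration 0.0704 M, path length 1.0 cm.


A = epsilon * c * l
A = 49088 * 0.0704 * 1.0
A = 3455.7952

3455.7952


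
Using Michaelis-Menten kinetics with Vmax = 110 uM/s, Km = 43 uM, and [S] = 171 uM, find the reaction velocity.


v = Vmax * [S] / (Km + [S])
v = 110 * 171 / (43 + 171)
v = 87.8972 uM/s

87.8972 uM/s


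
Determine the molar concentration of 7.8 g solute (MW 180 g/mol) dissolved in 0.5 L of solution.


C = (mass / MW) / volume
C = (7.8 / 180) / 0.5
C = 0.0867 M

0.0867 M


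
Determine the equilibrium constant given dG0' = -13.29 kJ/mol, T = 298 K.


Keq = exp(-dG0 * 1000 / (R * T))
Keq = exp(-(-13.29) * 1000 / (8.314 * 298))
Keq = 213.6037

213.6037


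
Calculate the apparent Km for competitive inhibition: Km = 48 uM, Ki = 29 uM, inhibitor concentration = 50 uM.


Km_app = Km * (1 + [I]/Ki)
Km_app = 48 * (1 + 50/29)
Km_app = 130.7586 uM

130.7586 uM


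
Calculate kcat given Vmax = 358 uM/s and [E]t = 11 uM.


kcat = Vmax / [E]t
kcat = 358 / 11
kcat = 32.5455 s^-1

32.5455 s^-1


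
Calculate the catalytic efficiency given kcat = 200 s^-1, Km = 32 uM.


Catalytic efficiency = kcat / Km
= 200 / 32
= 6.25 uM^-1*s^-1

6.25 uM^-1*s^-1


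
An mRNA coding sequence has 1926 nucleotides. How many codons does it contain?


codons = nucleotides / 3
codons = 1926 / 3 = 642

642


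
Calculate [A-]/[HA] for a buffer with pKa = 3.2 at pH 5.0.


[A-]/[HA] = 10^(pH - pKa)
= 10^(5.0 - 3.2)
= 63.0957

63.0957


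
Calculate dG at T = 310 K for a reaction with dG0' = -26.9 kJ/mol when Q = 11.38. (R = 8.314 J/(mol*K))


dG = dG0' + RT * ln(Q) / 1000
dG = -26.9 + 8.314 * 310 * ln(11.38) / 1000
dG = -20.6323 kJ/mol

-20.6323 kJ/mol


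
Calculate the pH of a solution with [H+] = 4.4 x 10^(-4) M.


pH = -log10([H+])
pH = -log10(4.4 x 10^(-4))
pH = 3.3565

3.3565


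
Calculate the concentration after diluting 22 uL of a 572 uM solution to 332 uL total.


C2 = C1 * V1 / V2
C2 = 572 * 22 / 332
C2 = 37.9036 uM

37.9036 uM
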